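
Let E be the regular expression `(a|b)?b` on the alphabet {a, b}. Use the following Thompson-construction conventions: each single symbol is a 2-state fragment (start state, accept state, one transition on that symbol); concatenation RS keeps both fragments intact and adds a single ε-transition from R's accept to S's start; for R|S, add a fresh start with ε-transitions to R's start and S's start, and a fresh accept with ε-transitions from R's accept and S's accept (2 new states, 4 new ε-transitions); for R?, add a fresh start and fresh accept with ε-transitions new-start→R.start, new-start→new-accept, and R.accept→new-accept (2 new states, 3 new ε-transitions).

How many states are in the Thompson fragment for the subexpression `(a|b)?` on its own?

8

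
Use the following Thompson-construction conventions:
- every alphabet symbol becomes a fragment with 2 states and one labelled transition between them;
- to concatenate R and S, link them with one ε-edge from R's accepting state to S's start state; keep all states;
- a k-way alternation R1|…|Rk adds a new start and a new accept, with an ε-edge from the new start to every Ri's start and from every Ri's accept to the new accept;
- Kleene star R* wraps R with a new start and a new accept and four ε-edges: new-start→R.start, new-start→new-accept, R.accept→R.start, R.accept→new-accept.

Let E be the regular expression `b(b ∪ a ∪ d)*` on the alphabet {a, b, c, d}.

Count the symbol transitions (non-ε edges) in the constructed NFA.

Building bottom-up:
Each of the 4 symbol leaves contributes exactly 1 symbol transition.
  b ∪ a ∪ d = 3 symbol transitions
  (b ∪ a ∪ d)* = 3 symbol transitions
  b(b ∪ a ∪ d)* = 4 symbol transitions

4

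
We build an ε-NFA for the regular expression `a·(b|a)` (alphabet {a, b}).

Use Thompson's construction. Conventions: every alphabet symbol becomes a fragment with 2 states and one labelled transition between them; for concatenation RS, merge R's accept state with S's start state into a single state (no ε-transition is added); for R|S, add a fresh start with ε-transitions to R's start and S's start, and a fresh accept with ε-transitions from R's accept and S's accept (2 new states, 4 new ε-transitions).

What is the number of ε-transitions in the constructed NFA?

4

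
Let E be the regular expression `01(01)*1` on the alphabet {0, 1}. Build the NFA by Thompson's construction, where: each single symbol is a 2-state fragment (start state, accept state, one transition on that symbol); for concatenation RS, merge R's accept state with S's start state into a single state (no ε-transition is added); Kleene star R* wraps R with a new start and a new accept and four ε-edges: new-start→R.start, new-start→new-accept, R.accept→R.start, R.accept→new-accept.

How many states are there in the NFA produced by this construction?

Building bottom-up:
Each of the 5 symbol leaves contributes a 2-state fragment.
  01 : 3 states
  (01)* : 5 states
  01(01)*1 : 8 states

8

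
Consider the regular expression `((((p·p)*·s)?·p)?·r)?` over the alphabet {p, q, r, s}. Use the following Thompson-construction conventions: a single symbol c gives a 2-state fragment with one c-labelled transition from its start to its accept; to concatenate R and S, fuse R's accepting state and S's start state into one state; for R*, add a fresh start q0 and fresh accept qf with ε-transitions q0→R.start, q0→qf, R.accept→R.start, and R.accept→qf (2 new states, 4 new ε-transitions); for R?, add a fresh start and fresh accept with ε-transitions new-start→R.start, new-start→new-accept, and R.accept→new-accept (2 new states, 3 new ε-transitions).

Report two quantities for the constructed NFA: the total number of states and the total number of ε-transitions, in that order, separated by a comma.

Per subexpression:
Each of the 5 symbol leaves contributes 2 states and 0 ε-transitions.
  p·p — 3 states, 0 ε-transitions
  (p·p)* — 5 states, 4 ε-transitions
  (p·p)*·s — 6 states, 4 ε-transitions
  ((p·p)*·s)? — 8 states, 7 ε-transitions
  ((p·p)*·s)?·p — 9 states, 7 ε-transitions
  (((p·p)*·s)?·p)? — 11 states, 10 ε-transitions
  (((p·p)*·s)?·p)?·r — 12 states, 10 ε-transitions
  ((((p·p)*·s)?·p)?·r)? — 14 states, 13 ε-transitions

14, 13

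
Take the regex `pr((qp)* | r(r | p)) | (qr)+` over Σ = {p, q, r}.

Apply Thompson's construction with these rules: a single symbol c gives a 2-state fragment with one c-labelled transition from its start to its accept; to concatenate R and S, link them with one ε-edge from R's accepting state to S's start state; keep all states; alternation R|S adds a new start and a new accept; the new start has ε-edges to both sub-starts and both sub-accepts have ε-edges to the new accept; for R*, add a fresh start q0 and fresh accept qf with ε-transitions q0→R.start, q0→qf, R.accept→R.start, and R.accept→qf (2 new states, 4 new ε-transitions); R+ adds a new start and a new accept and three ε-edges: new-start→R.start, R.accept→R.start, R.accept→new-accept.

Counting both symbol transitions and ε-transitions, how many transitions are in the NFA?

Recursing over subexpressions:
Each of the 9 symbol leaves contributes 1 transition (1 symbol, 0 ε).
  qp → 3 transitions (2 symbol, 1 ε)
  (qp)* → 7 transitions (2 symbol, 5 ε)
  r | p → 6 transitions (2 symbol, 4 ε)
  r(r | p) → 8 transitions (3 symbol, 5 ε)
  (qp)* | r(r | p) → 19 transitions (5 symbol, 14 ε)
  pr((qp)* | r(r | p)) → 23 transitions (7 symbol, 16 ε)
  qr → 3 transitions (2 symbol, 1 ε)
  (qr)+ → 6 transitions (2 symbol, 4 ε)
  pr((qp)* | r(r | p)) | (qr)+ → 33 transitions (9 symbol, 24 ε)

33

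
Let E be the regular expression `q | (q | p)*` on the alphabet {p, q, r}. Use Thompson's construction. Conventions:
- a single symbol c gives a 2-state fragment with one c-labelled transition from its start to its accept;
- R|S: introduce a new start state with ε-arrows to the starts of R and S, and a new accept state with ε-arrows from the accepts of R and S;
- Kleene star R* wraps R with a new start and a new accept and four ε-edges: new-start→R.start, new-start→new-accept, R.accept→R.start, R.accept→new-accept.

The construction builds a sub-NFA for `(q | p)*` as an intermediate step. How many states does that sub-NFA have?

8

Fragment for `(q | p)*`:
Each of the 2 symbol leaves contributes a 2-state fragment.
  q | p — 6 states
  (q | p)* — 8 states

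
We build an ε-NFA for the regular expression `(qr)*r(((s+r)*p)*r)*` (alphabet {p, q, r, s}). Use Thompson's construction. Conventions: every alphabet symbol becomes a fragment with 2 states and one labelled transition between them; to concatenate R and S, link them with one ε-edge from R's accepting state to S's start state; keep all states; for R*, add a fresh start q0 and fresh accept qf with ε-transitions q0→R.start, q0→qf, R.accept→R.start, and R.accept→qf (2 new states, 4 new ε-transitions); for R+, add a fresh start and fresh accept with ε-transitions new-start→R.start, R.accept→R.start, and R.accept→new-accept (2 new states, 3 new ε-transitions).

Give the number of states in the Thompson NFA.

By structural recursion:
Each of the 7 symbol leaves contributes a 2-state fragment.
  qr : 4 states
  (qr)* : 6 states
  s+ : 4 states
  s+r : 6 states
  (s+r)* : 8 states
  (s+r)*p : 10 states
  ((s+r)*p)* : 12 states
  ((s+r)*p)*r : 14 states
  (((s+r)*p)*r)* : 16 states
  (qr)*r(((s+r)*p)*r)* : 24 states

24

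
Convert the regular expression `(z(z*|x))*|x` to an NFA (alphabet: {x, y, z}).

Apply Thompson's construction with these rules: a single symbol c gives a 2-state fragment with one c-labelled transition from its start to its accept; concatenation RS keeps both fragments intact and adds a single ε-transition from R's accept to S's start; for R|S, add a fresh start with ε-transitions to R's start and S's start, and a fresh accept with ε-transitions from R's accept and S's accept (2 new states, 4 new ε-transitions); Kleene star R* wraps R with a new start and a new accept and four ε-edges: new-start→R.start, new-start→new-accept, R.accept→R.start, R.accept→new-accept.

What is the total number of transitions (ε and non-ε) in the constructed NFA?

Per subexpression:
Each of the 4 symbol leaves contributes 1 transition (1 symbol, 0 ε).
  z* = 5 transitions (1 symbol, 4 ε)
  z*|x = 10 transitions (2 symbol, 8 ε)
  z(z*|x) = 12 transitions (3 symbol, 9 ε)
  (z(z*|x))* = 16 transitions (3 symbol, 13 ε)
  (z(z*|x))*|x = 21 transitions (4 symbol, 17 ε)

21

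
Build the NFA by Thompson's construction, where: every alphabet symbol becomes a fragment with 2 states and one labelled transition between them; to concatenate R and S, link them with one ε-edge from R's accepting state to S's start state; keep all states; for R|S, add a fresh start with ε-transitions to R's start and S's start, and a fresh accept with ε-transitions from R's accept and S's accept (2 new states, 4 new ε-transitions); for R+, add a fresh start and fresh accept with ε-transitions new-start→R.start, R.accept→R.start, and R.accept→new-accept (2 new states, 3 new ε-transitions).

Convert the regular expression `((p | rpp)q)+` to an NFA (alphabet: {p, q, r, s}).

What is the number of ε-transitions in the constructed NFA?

10

Bottom-up over the parse tree:
Each of the 5 symbol leaves contributes 0 ε-transitions.
  rpp : 2 ε-transitions
  p | rpp : 6 ε-transitions
  (p | rpp)q : 7 ε-transitions
  ((p | rpp)q)+ : 10 ε-transitions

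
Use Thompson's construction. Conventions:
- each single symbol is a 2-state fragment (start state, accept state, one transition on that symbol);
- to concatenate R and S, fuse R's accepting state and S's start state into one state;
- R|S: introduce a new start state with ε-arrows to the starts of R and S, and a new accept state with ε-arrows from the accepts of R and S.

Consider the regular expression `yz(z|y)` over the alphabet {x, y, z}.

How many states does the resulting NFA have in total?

8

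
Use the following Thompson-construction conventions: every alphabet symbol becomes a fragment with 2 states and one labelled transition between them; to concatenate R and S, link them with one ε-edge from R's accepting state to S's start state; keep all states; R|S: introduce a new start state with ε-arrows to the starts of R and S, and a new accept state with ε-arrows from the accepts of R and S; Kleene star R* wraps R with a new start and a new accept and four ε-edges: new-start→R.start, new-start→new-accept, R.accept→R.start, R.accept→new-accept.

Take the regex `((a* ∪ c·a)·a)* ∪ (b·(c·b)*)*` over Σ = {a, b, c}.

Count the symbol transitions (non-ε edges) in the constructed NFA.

By structural recursion:
Each of the 7 symbol leaves contributes exactly 1 symbol transition.
  a* — 1 symbol transition
  c·a — 2 symbol transitions
  a* ∪ c·a — 3 symbol transitions
  (a* ∪ c·a)·a — 4 symbol transitions
  ((a* ∪ c·a)·a)* — 4 symbol transitions
  c·b — 2 symbol transitions
  (c·b)* — 2 symbol transitions
  b·(c·b)* — 3 symbol transitions
  (b·(c·b)*)* — 3 symbol transitions
  ((a* ∪ c·a)·a)* ∪ (b·(c·b)*)* — 7 symbol transitions

7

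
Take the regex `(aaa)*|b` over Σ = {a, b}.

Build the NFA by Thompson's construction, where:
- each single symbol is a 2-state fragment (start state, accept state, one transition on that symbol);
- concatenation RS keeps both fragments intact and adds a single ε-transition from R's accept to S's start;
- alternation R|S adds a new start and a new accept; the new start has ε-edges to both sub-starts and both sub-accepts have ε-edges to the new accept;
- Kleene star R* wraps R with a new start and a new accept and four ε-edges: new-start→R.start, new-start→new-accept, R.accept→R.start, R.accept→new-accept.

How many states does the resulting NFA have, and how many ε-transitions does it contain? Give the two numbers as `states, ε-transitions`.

12, 10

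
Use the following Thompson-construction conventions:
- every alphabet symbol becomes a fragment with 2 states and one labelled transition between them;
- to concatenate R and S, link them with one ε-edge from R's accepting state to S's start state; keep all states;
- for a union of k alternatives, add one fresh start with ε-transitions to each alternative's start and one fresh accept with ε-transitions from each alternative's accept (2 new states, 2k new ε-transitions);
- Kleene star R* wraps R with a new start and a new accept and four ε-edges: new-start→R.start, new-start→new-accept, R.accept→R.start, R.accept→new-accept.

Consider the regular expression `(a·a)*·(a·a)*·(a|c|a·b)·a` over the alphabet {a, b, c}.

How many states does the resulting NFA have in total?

By structural recursion:
Each of the 9 symbol leaves contributes a 2-state fragment.
  a·a → 4 states
  (a·a)* → 6 states
  a·a → 4 states
  (a·a)* → 6 states
  a·b → 4 states
  a|c|a·b → 10 states
  (a·a)*·(a·a)*·(a|c|a·b)·a → 24 states

24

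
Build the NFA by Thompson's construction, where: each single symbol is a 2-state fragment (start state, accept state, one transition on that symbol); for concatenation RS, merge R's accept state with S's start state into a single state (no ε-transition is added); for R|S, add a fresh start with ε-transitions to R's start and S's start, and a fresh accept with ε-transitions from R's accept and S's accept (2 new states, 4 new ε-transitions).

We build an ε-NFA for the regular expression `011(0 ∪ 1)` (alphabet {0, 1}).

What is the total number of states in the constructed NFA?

Building bottom-up:
Each of the 5 symbol leaves contributes a 2-state fragment.
  0 ∪ 1 → 6 states
  011(0 ∪ 1) → 9 states

9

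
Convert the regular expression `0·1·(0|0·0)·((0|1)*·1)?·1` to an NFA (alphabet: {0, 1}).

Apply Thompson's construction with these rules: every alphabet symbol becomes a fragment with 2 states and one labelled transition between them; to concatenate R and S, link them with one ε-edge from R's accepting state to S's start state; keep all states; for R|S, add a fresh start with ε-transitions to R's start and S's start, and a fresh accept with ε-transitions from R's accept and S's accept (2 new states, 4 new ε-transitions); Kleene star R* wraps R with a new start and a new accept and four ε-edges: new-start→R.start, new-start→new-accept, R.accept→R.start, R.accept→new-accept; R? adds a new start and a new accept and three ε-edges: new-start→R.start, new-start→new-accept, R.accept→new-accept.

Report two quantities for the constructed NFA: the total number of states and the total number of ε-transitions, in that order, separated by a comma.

26, 21

By structural recursion:
Each of the 9 symbol leaves contributes 2 states and 0 ε-transitions.
  0·0 = 4 states, 1 ε-transition
  0|0·0 = 8 states, 5 ε-transitions
  0|1 = 6 states, 4 ε-transitions
  (0|1)* = 8 states, 8 ε-transitions
  (0|1)*·1 = 10 states, 9 ε-transitions
  ((0|1)*·1)? = 12 states, 12 ε-transitions
  0·1·(0|0·0)·((0|1)*·1)?·1 = 26 states, 21 ε-transitions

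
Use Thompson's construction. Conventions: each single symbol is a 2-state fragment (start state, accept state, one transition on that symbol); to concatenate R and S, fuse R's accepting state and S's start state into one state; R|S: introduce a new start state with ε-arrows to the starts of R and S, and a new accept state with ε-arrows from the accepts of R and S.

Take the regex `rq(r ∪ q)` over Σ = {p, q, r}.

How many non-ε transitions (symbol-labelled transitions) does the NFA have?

4

Per subexpression:
Each of the 4 symbol leaves contributes exactly 1 symbol transition.
  r ∪ q — 2 symbol transitions
  rq(r ∪ q) — 4 symbol transitions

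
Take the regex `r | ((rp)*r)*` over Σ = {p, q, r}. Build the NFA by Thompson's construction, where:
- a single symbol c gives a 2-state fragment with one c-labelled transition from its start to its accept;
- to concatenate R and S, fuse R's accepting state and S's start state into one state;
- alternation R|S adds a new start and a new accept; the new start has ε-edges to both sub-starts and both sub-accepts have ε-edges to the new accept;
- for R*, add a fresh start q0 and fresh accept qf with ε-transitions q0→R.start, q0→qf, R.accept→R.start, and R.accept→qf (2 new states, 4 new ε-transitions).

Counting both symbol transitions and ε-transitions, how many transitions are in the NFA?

16

Per subexpression:
Each of the 4 symbol leaves contributes 1 transition (1 symbol, 0 ε).
  rp : 2 transitions (2 symbol, 0 ε)
  (rp)* : 6 transitions (2 symbol, 4 ε)
  (rp)*r : 7 transitions (3 symbol, 4 ε)
  ((rp)*r)* : 11 transitions (3 symbol, 8 ε)
  r | ((rp)*r)* : 16 transitions (4 symbol, 12 ε)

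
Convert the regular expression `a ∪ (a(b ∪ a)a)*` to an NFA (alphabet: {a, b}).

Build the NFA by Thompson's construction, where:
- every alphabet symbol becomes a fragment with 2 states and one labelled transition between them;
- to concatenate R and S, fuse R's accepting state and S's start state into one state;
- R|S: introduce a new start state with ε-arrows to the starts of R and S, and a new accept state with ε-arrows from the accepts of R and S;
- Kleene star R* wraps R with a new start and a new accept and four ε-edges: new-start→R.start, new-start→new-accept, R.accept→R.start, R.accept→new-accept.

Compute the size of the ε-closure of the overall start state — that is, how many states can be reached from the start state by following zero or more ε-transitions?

6

Compute the ε-closure size of each fragment's start state recursively; a symbol fragment's start has no outgoing ε-edge, so its closure is just itself (size 1).
  b ∪ a : |closure| = 1 + 1 + 1 = 3 (the new accept is not ε-reachable since no branch accepts ε)
  a(b ∪ a)a : |closure| equals the left operand's closure size = 1 (its accept is not ε-reachable, so the closure stops there)
  (a(b ∪ a)a)* : |closure| = 1 (new start) + 1 (body) + 1 (new accept) = 3
  a ∪ (a(b ∪ a)a)* : new start ε-reaches every alternative's start; at least one alternative accepts ε, so the union's new accept is reached too: |closure| = 1 + 1 + 3 + 1 = 6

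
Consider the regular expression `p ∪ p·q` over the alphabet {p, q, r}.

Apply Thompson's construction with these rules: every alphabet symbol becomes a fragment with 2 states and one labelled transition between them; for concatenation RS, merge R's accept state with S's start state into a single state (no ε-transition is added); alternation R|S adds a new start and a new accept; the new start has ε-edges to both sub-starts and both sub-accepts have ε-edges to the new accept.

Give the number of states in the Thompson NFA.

7

By structural recursion:
Each of the 3 symbol leaves contributes a 2-state fragment.
  p·q = 3 states
  p ∪ p·q = 7 states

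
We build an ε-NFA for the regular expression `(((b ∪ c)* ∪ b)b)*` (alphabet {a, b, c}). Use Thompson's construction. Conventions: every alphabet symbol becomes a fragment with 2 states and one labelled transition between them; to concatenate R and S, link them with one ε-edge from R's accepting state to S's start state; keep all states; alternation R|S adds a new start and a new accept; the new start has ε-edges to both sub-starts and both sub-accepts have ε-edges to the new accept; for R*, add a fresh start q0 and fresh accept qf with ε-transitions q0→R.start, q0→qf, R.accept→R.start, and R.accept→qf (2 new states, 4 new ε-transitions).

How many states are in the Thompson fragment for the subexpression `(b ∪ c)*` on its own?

Fragment for `(b ∪ c)*`:
Each of the 2 symbol leaves contributes a 2-state fragment.
  b ∪ c — 6 states
  (b ∪ c)* — 8 states

8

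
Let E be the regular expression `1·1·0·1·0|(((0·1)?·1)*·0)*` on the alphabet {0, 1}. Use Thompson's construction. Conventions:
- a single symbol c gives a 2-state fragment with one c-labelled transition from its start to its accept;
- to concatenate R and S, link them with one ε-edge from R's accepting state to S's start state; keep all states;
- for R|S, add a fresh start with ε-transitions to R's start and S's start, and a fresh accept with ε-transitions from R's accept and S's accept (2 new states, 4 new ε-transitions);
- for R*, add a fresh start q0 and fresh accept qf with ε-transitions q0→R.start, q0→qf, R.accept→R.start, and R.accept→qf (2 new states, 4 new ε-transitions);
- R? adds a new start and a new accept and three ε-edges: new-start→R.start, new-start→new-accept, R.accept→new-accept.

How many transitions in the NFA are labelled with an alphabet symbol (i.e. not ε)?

9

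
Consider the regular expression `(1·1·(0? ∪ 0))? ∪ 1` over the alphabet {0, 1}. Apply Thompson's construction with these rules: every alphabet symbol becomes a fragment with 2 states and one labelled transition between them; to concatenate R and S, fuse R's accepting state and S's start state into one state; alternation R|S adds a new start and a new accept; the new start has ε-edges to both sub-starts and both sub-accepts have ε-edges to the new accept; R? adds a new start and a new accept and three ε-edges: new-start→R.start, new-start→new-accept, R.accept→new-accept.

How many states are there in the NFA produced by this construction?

Per subexpression:
Each of the 5 symbol leaves contributes a 2-state fragment.
  0? → 4 states
  0? ∪ 0 → 8 states
  1·1·(0? ∪ 0) → 10 states
  (1·1·(0? ∪ 0))? → 12 states
  (1·1·(0? ∪ 0))? ∪ 1 → 16 states

16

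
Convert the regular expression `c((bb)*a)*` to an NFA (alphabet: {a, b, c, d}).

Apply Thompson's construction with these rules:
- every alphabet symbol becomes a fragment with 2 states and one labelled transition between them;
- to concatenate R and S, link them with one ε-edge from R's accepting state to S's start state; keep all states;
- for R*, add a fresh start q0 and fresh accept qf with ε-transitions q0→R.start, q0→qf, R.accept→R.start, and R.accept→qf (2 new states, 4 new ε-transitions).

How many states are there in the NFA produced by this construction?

Per subexpression:
Each of the 4 symbol leaves contributes a 2-state fragment.
  bb = 4 states
  (bb)* = 6 states
  (bb)*a = 8 states
  ((bb)*a)* = 10 states
  c((bb)*a)* = 12 states

12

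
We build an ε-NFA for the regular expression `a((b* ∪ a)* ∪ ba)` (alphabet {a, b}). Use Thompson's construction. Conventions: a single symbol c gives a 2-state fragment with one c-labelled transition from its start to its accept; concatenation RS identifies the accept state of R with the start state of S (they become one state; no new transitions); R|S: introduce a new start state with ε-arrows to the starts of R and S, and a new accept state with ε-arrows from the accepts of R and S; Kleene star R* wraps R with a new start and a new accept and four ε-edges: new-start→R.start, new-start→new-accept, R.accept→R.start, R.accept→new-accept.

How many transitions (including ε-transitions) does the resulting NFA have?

21

By structural recursion:
Each of the 5 symbol leaves contributes 1 transition (1 symbol, 0 ε).
  b* — 5 transitions (1 symbol, 4 ε)
  b* ∪ a — 10 transitions (2 symbol, 8 ε)
  (b* ∪ a)* — 14 transitions (2 symbol, 12 ε)
  ba — 2 transitions (2 symbol, 0 ε)
  (b* ∪ a)* ∪ ba — 20 transitions (4 symbol, 16 ε)
  a((b* ∪ a)* ∪ ba) — 21 transitions (5 symbol, 16 ε)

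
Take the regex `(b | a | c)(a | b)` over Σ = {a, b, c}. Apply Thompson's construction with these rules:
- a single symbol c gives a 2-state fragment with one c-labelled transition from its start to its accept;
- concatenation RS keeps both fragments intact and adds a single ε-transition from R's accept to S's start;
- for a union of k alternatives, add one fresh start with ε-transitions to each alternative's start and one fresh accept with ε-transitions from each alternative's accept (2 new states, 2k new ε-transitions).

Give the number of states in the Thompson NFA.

Recursing over subexpressions:
Each of the 5 symbol leaves contributes a 2-state fragment.
  b | a | c → 8 states
  a | b → 6 states
  (b | a | c)(a | b) → 14 states

14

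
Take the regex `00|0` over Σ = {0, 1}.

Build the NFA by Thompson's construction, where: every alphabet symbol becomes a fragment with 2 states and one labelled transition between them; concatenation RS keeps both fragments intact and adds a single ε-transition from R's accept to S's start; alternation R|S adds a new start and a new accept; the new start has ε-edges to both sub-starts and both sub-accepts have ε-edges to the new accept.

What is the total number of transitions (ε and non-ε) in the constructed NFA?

8

Bottom-up over the parse tree:
Each of the 3 symbol leaves contributes 1 transition (1 symbol, 0 ε).
  00 : 3 transitions (2 symbol, 1 ε)
  00|0 : 8 transitions (3 symbol, 5 ε)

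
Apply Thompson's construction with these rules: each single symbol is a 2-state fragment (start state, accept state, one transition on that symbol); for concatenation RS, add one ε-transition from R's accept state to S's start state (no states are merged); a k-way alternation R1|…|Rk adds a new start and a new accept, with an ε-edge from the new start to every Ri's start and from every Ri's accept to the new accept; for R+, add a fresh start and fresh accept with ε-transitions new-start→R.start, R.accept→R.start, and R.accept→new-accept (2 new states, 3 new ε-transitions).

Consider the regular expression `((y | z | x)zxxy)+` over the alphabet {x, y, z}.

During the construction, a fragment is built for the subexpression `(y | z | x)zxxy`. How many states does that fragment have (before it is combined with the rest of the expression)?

Fragment for `(y | z | x)zxxy`:
Each of the 7 symbol leaves contributes a 2-state fragment.
  y | z | x = 8 states
  (y | z | x)zxxy = 16 states

16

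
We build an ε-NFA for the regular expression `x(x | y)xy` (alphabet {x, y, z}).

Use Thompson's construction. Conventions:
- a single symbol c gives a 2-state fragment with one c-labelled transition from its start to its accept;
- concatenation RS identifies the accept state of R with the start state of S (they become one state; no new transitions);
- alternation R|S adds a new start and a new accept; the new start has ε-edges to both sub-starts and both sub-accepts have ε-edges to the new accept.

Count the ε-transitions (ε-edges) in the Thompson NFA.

4

Bottom-up over the parse tree:
Each of the 5 symbol leaves contributes 0 ε-transitions.
  x | y : 4 ε-transitions
  x(x | y)xy : 4 ε-transitions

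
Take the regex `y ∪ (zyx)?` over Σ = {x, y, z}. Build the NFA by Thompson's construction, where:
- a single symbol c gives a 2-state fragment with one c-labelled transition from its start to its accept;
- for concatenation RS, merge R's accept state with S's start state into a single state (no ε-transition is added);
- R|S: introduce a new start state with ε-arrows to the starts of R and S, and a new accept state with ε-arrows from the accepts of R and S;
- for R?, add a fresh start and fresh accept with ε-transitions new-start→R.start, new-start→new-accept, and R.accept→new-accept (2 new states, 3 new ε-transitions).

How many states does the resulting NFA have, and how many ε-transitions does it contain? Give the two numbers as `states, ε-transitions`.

10, 7

Bottom-up over the parse tree:
Each of the 4 symbol leaves contributes 2 states and 0 ε-transitions.
  zyx → 4 states, 0 ε-transitions
  (zyx)? → 6 states, 3 ε-transitions
  y ∪ (zyx)? → 10 states, 7 ε-transitions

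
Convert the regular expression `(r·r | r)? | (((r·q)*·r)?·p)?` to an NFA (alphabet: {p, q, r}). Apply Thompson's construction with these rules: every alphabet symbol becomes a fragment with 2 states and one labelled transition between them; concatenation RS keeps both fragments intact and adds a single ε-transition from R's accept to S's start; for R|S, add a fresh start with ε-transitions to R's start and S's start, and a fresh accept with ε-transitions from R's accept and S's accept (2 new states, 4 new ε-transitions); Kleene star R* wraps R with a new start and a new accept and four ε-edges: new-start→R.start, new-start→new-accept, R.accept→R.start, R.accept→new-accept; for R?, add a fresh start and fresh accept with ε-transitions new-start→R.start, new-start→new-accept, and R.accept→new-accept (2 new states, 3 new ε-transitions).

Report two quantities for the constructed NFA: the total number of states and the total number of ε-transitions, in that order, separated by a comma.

26, 25

Recursing over subexpressions:
Each of the 7 symbol leaves contributes 2 states and 0 ε-transitions.
  r·r = 4 states, 1 ε-transition
  r·r | r = 8 states, 5 ε-transitions
  (r·r | r)? = 10 states, 8 ε-transitions
  r·q = 4 states, 1 ε-transition
  (r·q)* = 6 states, 5 ε-transitions
  (r·q)*·r = 8 states, 6 ε-transitions
  ((r·q)*·r)? = 10 states, 9 ε-transitions
  ((r·q)*·r)?·p = 12 states, 10 ε-transitions
  (((r·q)*·r)?·p)? = 14 states, 13 ε-transitions
  (r·r | r)? | (((r·q)*·r)?·p)? = 26 states, 25 ε-transitions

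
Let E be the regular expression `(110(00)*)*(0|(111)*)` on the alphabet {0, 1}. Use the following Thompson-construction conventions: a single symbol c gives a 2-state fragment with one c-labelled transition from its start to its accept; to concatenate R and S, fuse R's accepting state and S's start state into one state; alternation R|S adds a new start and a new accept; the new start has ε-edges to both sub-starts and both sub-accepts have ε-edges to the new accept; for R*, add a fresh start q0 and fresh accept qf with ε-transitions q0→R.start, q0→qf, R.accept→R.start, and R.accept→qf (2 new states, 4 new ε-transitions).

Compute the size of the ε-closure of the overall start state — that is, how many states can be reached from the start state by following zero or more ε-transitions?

Work bottom-up. For each fragment F, track |ε-closure(F.start)| and whether F's accept lies in that closure (i.e. whether F accepts ε). A single-symbol fragment has closure size 1 and does not accept ε.
  00 → same as the first factor's closure: |closure| = 1
  (00)* → new start has ε-edges to the inner start and to the new accept, so |closure| = 2 + 1 = 3
  110(00)* → |closure| equals the left operand's closure size = 1 (its accept is not ε-reachable, so the closure stops there)
  (110(00)*)* → the star's fresh start ε-reaches both the body's start and the fresh accept: |closure| = 2 + 1 = 3
  111 → same as the first factor's closure: |closure| = 1
  (111)* → the star's fresh start ε-reaches both the body's start and the fresh accept: |closure| = 2 + 1 = 3
  0|(111)* → new start ε-reaches every alternative's start; at least one alternative accepts ε, so the union's new accept is reached too: |closure| = 1 + 1 + 3 + 1 = 6
  (110(00)*)*(0|(111)*) → |closure| = 3 + (6−1) = 8 (closure spills across the concat boundary because the left factor accepts ε)

8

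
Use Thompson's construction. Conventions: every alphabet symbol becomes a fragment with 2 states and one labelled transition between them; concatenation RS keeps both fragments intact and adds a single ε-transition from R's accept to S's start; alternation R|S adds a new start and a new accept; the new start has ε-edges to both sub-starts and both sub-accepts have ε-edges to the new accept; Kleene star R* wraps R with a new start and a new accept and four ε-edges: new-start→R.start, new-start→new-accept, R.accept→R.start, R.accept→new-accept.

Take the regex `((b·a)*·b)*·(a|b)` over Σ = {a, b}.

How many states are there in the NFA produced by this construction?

16

Bottom-up over the parse tree:
Each of the 5 symbol leaves contributes a 2-state fragment.
  b·a : 4 states
  (b·a)* : 6 states
  (b·a)*·b : 8 states
  ((b·a)*·b)* : 10 states
  a|b : 6 states
  ((b·a)*·b)*·(a|b) : 16 states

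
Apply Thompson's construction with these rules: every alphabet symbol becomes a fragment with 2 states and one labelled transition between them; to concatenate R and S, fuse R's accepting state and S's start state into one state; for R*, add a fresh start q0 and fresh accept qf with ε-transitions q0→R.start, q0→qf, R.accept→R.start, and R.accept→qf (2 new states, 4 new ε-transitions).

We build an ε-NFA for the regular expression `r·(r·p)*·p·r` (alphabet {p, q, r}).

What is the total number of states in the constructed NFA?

Building bottom-up:
Each of the 5 symbol leaves contributes a 2-state fragment.
  r·p = 3 states
  (r·p)* = 5 states
  r·(r·p)*·p·r = 8 states

8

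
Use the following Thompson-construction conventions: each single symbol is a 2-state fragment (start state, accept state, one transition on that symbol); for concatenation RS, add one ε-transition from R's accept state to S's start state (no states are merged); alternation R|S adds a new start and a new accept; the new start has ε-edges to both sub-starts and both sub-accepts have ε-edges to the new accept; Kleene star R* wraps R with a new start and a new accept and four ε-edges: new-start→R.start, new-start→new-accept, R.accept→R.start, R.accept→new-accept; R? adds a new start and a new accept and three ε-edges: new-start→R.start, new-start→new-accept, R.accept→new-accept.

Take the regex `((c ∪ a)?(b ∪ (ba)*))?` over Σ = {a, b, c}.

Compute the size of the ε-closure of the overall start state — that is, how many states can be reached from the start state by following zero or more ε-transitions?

13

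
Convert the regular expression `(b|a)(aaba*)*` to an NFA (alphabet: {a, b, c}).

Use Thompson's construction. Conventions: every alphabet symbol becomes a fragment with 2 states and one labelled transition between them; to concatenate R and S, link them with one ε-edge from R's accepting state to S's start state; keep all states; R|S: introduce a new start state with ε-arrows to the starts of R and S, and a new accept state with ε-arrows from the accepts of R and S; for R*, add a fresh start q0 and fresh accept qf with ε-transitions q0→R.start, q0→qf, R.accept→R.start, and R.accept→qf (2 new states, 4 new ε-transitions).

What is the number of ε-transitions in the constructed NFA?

By structural recursion:
Each of the 6 symbol leaves contributes 0 ε-transitions.
  b|a : 4 ε-transitions
  a* : 4 ε-transitions
  aaba* : 7 ε-transitions
  (aaba*)* : 11 ε-transitions
  (b|a)(aaba*)* : 16 ε-transitions

16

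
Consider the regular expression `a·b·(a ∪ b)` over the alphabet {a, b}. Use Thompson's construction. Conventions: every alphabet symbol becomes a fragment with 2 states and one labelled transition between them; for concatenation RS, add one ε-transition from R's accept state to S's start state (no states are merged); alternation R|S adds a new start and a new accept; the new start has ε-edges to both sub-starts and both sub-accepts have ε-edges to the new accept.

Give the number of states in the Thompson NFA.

10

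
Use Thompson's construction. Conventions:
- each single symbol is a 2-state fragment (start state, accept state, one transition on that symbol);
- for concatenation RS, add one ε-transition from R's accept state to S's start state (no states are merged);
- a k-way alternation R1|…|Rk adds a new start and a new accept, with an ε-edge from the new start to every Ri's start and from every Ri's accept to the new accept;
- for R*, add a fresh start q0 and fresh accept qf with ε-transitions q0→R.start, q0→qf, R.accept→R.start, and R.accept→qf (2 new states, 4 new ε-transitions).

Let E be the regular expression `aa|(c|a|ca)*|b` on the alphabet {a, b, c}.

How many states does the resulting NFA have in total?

Per subexpression:
Each of the 7 symbol leaves contributes a 2-state fragment.
  aa = 4 states
  ca = 4 states
  c|a|ca = 10 states
  (c|a|ca)* = 12 states
  aa|(c|a|ca)*|b = 20 states

20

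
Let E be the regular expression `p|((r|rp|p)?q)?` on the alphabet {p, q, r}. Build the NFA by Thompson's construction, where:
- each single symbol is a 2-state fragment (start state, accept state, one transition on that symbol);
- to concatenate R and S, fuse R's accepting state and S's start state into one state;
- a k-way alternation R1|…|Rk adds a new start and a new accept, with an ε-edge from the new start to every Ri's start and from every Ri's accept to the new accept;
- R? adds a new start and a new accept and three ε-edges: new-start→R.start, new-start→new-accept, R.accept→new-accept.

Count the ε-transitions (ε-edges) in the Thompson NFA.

16

Recursing over subexpressions:
Each of the 6 symbol leaves contributes 0 ε-transitions.
  rp = 0 ε-transitions
  r|rp|p = 6 ε-transitions
  (r|rp|p)? = 9 ε-transitions
  (r|rp|p)?q = 9 ε-transitions
  ((r|rp|p)?q)? = 12 ε-transitions
  p|((r|rp|p)?q)? = 16 ε-transitions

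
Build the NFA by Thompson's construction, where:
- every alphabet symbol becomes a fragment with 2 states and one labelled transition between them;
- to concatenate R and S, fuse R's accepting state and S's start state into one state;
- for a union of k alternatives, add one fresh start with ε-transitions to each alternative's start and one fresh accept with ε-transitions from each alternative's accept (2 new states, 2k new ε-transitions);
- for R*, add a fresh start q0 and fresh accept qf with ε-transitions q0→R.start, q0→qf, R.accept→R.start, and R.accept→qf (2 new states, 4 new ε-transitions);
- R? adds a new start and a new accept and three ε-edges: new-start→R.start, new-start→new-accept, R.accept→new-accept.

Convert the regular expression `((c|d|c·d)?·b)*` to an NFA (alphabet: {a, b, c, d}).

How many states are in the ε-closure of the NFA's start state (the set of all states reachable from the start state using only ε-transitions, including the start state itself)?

8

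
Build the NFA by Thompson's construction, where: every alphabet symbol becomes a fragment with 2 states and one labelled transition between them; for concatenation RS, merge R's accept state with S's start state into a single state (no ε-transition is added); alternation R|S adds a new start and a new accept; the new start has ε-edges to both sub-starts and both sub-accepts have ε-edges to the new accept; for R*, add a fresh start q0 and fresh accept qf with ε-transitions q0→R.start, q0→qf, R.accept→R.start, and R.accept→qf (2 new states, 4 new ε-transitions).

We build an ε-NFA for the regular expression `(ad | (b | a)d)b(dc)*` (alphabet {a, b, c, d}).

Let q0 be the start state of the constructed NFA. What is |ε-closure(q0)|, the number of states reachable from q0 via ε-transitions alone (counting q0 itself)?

5

Let C(F) = |ε-closure(F.start)| within fragment F, and note whether F accepts ε. Symbol fragments have C = 1 and do not accept ε. Then:
  ad — same as the first factor's closure: |ε-closure| = 1
  b | a — new start ε-reaches every alternative's start; none of them accept ε, so the new accept is not reached: |ε-closure| = 1 + 1 + 1 = 3
  (b | a)d — |ε-closure| equals the left operand's closure size = 3 (its accept is not ε-reachable, so the closure stops there)
  ad | (b | a)d — |ε-closure| = 1 + 1 + 3 = 5 (the new accept is not ε-reachable since no branch accepts ε)
  dc — |ε-closure| equals the left operand's closure size = 1 (its accept is not ε-reachable, so the closure stops there)
  (dc)* — |ε-closure| = 1 (new start) + 1 (body) + 1 (new accept) = 3
  (ad | (b | a)d)b(dc)* — same as the first factor's closure: |ε-closure| = 5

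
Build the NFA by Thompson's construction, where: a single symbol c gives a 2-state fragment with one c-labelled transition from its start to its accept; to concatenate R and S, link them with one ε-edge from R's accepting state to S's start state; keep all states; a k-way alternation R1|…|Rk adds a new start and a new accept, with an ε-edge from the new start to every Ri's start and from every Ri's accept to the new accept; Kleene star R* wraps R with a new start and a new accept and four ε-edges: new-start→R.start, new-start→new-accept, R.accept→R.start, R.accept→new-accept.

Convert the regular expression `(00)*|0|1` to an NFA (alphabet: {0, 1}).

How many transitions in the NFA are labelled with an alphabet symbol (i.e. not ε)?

4

Building bottom-up:
Each of the 4 symbol leaves contributes exactly 1 symbol transition.
  00 → 2 symbol transitions
  (00)* → 2 symbol transitions
  (00)*|0|1 → 4 symbol transitions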